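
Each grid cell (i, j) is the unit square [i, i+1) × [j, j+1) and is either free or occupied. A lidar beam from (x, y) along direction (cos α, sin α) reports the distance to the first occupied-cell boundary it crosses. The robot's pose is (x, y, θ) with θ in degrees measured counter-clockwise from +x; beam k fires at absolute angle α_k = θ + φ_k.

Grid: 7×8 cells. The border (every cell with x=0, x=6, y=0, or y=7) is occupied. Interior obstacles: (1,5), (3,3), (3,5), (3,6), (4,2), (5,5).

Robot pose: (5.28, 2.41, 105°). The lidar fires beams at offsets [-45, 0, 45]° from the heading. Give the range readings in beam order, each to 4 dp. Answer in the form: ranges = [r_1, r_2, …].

beam 1: φ=-45°, α=60°
  cosα=0.5000 sinα=0.8660 | (5,2) | tMaxX 1.4400 tMaxY 0.6813 | tΔX 2.0000 tΔY 1.1547
    t=0.6813 [y] (5,3)
    t=1.4400 [x] (6,3) — stop
  → r_1 = 1.4400
beam 2: φ=0°, α=105°
  cosα=-0.2588 sinα=0.9659 | (5,2) | tMaxX 1.0818 tMaxY 0.6108 | tΔX 3.8637 tΔY 1.0353
    t=0.6108 [y] (5,3)
    t=1.0818 [x] (4,3)
    t=1.6461 [y] (4,4)
    t=2.6814 [y] (4,5)
    t=3.7166 [y] (4,6)
    t=4.7519 [y] (4,7) — stop
  → r_2 = 4.7519
beam 3: φ=45°, α=150°
  cosα=-0.8660 sinα=0.5000 | (5,2) | tMaxX 0.3233 tMaxY 1.1800 | tΔX 1.1547 tΔY 2.0000
    t=0.3233 [x] (4,2) — stop
  → r_3 = 0.3233

ranges = [1.4400, 4.7519, 0.3233]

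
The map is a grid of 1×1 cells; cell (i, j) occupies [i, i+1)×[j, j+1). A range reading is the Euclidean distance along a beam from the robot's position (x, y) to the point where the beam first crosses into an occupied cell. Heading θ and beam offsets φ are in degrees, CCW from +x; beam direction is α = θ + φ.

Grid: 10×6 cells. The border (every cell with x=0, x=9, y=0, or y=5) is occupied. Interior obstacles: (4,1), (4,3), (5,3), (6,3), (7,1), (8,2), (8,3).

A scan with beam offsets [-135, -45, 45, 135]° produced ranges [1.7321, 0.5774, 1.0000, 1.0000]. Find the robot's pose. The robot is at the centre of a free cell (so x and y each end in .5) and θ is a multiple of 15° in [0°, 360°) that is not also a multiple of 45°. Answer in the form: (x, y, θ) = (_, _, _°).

(x, y, θ) = (5.5, 2.5, 105°)

The pose lattice has 25·16 = 400 candidates. Test each by forward raycasting.
  (3.5, 3.5, 75°): beam 3 = 1.7321 ≠ 1.0000 ✗
  (1.5, 2.5, 285°): beam 1 = 0.5774 ≠ 1.7321 ✗
  (7.5, 4.5, 165°): beam 1 = 1.0000 ≠ 1.7321 ✗
  (4.5, 4.5, 330°): beam 1 = 3.6235 ≠ 1.7321 ✗
  …
  (5.5, 2.5, 105°): r_1=1.7321, r_2=0.5774, r_3=1.0000, r_4=1.0000 — all match ✓
No second candidate reproduces the full scan.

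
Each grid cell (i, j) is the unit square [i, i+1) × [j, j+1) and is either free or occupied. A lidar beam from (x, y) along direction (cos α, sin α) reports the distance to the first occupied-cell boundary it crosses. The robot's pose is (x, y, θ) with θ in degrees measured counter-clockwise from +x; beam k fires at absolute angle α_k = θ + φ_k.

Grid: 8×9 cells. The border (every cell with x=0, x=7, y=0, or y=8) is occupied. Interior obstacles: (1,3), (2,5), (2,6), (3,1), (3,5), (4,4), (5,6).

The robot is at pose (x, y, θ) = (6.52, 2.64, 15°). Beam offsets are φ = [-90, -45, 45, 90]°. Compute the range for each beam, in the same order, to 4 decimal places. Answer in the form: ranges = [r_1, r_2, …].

ranges = [1.6979, 0.5543, 0.9600, 3.4785]

beam 1: φ=-90°, α=285°
  d=(0.2588,-0.9659)  start (6,2)  tX=1.8546 tY=0.6626  stride 1/|dx|=3.8637 1/|dy|=1.0353
    cross y-line → (6,1), t=0.6626
    cross y-line → (6,0), t=1.6979 (wall)
  → r_1 = 1.6979
beam 2: φ=-45°, α=330°
  d=(0.8660,-0.5000)  start (6,2)  tX=0.5543 tY=1.2800  stride 1/|dx|=1.1547 1/|dy|=2.0000
    cross x-line → (7,2), t=0.5543 (wall)
  → r_2 = 0.5543
beam 3: φ=45°, α=60°
  d=(0.5000,0.8660)  start (6,2)  tX=0.9600 tY=0.4157  stride 1/|dx|=2.0000 1/|dy|=1.1547
    cross y-line → (6,3), t=0.4157
    cross x-line → (7,3), t=0.9600 (wall)
  → r_3 = 0.9600
beam 4: φ=90°, α=105°
  d=(-0.2588,0.9659)  start (6,2)  tX=2.0091 tY=0.3727  stride 1/|dx|=3.8637 1/|dy|=1.0353
    cross y-line → (6,3), t=0.3727
    cross y-line → (6,4), t=1.4080
    cross x-line → (5,4), t=2.0091
    cross y-line → (5,5), t=2.4433
    cross y-line → (5,6), t=3.4785 (wall)
  → r_4 = 3.4785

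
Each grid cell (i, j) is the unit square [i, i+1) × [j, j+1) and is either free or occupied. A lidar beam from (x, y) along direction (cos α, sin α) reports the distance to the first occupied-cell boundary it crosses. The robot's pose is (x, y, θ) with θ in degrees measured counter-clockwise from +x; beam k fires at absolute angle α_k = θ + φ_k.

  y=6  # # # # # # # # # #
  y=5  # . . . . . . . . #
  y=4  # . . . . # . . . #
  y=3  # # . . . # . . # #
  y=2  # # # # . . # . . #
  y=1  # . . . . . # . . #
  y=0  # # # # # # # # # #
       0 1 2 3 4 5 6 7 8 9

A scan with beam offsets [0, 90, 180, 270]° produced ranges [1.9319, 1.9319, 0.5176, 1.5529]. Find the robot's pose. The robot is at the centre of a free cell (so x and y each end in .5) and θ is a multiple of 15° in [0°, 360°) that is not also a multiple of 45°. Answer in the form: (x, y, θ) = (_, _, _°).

Enumerate (i+0.5, j+0.5, θ) over the 31 free cells and 16 admissible headings. For each, cast all 4 beams and compare to the given ranges.
  (8.5, 2.5, 285°): beam 1 = 1.5529 ≠ 1.9319 ✗
  (2.5, 5.5, 195°): beam 1 = 1.5529 ≠ 1.9319 ✗
  (4.5, 5.5, 75°): beam 1 = 0.5176 ≠ 1.9319 ✗
  (1.5, 4.5, 105°): beam 1 = 1.5529 ≠ 1.9319 ✗
  (2.5, 5.5, 210°): beam 1 = 1.7321 ≠ 1.9319 ✗
  …
  (4.5, 1.5, 75°): r_1=1.9319, r_2=1.9319, r_3=0.5176, r_4=1.5529 — all match ✓
Unique over the lattice → pose = (4.5, 1.5, 75°).

(x, y, θ) = (4.5, 1.5, 75°)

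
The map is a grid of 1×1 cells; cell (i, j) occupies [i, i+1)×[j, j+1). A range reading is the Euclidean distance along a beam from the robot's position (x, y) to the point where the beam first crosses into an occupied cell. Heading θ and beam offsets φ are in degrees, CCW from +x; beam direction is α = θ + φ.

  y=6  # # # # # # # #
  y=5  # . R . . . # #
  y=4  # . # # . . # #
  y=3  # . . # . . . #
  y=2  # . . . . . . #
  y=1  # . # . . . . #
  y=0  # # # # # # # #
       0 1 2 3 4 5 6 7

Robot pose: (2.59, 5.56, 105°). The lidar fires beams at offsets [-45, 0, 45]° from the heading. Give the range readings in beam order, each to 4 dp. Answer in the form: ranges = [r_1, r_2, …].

ranges = [0.5081, 0.4555, 0.8800]

beam 1: φ=-45°, α=60°
  cosα=0.5000 sinα=0.8660 | (2,5) | tMaxX 0.8200 tMaxY 0.5081 | tΔX 2.0000 tΔY 1.1547
    t=0.5081 [y] (2,6) — stop
  → r_1 = 0.5081
beam 2: φ=0°, α=105°
  cosα=-0.2588 sinα=0.9659 | (2,5) | tMaxX 2.2796 tMaxY 0.4555 | tΔX 3.8637 tΔY 1.0353
    t=0.4555 [y] (2,6) — stop
  → r_2 = 0.4555
beam 3: φ=45°, α=150°
  cosα=-0.8660 sinα=0.5000 | (2,5) | tMaxX 0.6813 tMaxY 0.8800 | tΔX 1.1547 tΔY 2.0000
    t=0.6813 [x] (1,5)
    t=0.8800 [y] (1,6) — stop
  → r_3 = 0.8800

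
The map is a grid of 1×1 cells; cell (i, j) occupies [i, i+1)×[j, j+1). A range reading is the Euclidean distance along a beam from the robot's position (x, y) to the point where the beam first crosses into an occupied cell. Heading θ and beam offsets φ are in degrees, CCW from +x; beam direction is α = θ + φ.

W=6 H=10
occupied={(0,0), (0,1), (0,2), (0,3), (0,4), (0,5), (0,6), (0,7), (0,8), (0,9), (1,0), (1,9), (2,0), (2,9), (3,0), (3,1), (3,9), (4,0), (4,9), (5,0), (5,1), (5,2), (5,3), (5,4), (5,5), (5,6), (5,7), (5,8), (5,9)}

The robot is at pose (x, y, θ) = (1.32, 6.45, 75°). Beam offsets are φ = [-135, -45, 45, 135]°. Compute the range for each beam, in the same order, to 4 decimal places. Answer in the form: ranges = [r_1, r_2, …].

beam 1: φ=-135°, α=300°
  cosα=0.5000 sinα=-0.8660 | (1,6) | tMaxX 1.3600 tMaxY 0.5196 | tΔX 2.0000 tΔY 1.1547
    t=0.5196 [y] (1,5)
    t=1.3600 [x] (2,5)
    t=1.6743 [y] (2,4)
    t=2.8290 [y] (2,3)
    t=3.3600 [x] (3,3)
    t=3.9837 [y] (3,2)
    t=5.1384 [y] (3,1) — stop
  → r_1 = 5.1384
beam 2: φ=-45°, α=30°
  cosα=0.8660 sinα=0.5000 | (1,6) | tMaxX 0.7852 tMaxY 1.1000 | tΔX 1.1547 tΔY 2.0000
    t=0.7852 [x] (2,6)
    t=1.1000 [y] (2,7)
    t=1.9399 [x] (3,7)
    t=3.0946 [x] (4,7)
    t=3.1000 [y] (4,8)
    t=4.2493 [x] (5,8) — stop
  → r_2 = 4.2493
beam 3: φ=45°, α=120°
  cosα=-0.5000 sinα=0.8660 | (1,6) | tMaxX 0.6400 tMaxY 0.6351 | tΔX 2.0000 tΔY 1.1547
    t=0.6351 [y] (1,7)
    t=0.6400 [x] (0,7) — stop
  → r_3 = 0.6400
beam 4: φ=135°, α=210°
  cosα=-0.8660 sinα=-0.5000 | (1,6) | tMaxX 0.3695 tMaxY 0.9000 | tΔX 1.1547 tΔY 2.0000
    t=0.3695 [x] (0,6) — stop
  → r_4 = 0.3695

ranges = [5.1384, 4.2493, 0.6400, 0.3695]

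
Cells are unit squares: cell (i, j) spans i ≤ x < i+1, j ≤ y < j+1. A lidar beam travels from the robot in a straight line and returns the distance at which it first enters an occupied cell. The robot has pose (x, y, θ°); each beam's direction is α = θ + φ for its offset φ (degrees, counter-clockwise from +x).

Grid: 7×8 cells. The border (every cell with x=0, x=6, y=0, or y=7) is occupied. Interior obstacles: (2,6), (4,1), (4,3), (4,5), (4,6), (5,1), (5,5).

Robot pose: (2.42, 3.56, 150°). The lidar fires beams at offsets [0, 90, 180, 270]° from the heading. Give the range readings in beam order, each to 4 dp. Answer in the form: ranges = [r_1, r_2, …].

ranges = [1.6397, 2.8400, 3.1200, 3.1600]

beam 1: φ=0°, α=150°
  direction (-0.8660, 0.5000); cell (2,3); t to first gridline: x 0.4850, y 0.8800 (then +1.1547 / +2.0000)
    (1,3) via x @ 0.4850
    (1,4) via y @ 0.8800
    (0,4) via x @ 1.6397  # hit
  → r_1 = 1.6397
beam 2: φ=90°, α=240°
  direction (-0.5000, -0.8660); cell (2,3); t to first gridline: x 0.8400, y 0.6466 (then +2.0000 / +1.1547)
    (2,2) via y @ 0.6466
    (1,2) via x @ 0.8400
    (1,1) via y @ 1.8013
    (0,1) via x @ 2.8400  # hit
  → r_2 = 2.8400
beam 3: φ=180°, α=330°
  direction (0.8660, -0.5000); cell (2,3); t to first gridline: x 0.6697, y 1.1200 (then +1.1547 / +2.0000)
    (3,3) via x @ 0.6697
    (3,2) via y @ 1.1200
    (4,2) via x @ 1.8244
    (5,2) via x @ 2.9791
    (5,1) via y @ 3.1200  # hit
  → r_3 = 3.1200
beam 4: φ=270°, α=60°
  direction (0.5000, 0.8660); cell (2,3); t to first gridline: x 1.1600, y 0.5081 (then +2.0000 / +1.1547)
    (2,4) via y @ 0.5081
    (3,4) via x @ 1.1600
    (3,5) via y @ 1.6628
    (3,6) via y @ 2.8175
    (4,6) via x @ 3.1600  # hit
  → r_4 = 3.1600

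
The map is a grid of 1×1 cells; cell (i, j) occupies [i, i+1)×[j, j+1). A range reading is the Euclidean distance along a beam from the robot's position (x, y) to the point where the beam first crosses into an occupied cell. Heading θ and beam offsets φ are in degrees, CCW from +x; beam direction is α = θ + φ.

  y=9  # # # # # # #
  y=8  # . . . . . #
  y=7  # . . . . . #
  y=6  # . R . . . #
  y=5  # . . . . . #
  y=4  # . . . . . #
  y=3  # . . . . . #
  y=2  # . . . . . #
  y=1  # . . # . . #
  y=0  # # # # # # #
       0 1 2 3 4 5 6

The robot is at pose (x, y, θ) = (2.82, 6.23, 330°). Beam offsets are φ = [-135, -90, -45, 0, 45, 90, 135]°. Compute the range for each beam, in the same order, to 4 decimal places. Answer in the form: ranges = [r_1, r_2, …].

beam 1: φ=-135°, α=195°
  direction (-0.9659, -0.2588); cell (2,6); t to first gridline: x 0.8489, y 0.8887 (then +1.0353 / +3.8637)
    (1,6) via x @ 0.8489
    (1,5) via y @ 0.8887
    (0,5) via x @ 1.8842  # hit
  → r_1 = 1.8842
beam 2: φ=-90°, α=240°
  direction (-0.5000, -0.8660); cell (2,6); t to first gridline: x 1.6400, y 0.2656 (then +2.0000 / +1.1547)
    (2,5) via y @ 0.2656
    (2,4) via y @ 1.4203
    (1,4) via x @ 1.6400
    (1,3) via y @ 2.5750
    (0,3) via x @ 3.6400  # hit
  → r_2 = 3.6400
beam 3: φ=-45°, α=285°
  direction (0.2588, -0.9659); cell (2,6); t to first gridline: x 0.6955, y 0.2381 (then +3.8637 / +1.0353)
    (2,5) via y @ 0.2381
    (3,5) via x @ 0.6955
    (3,4) via y @ 1.2734
    (3,3) via y @ 2.3087
    (3,2) via y @ 3.3439
    (3,1) via y @ 4.3792  # hit
  → r_3 = 4.3792
beam 4: φ=0°, α=330°
  direction (0.8660, -0.5000); cell (2,6); t to first gridline: x 0.2078, y 0.4600 (then +1.1547 / +2.0000)
    (3,6) via x @ 0.2078
    (3,5) via y @ 0.4600
    (4,5) via x @ 1.3625
    (4,4) via y @ 2.4600
    (5,4) via x @ 2.5172
    (6,4) via x @ 3.6719  # hit
  → r_4 = 3.6719
beam 5: φ=45°, α=15°
  direction (0.9659, 0.2588); cell (2,6); t to first gridline: x 0.1863, y 2.9751 (then +1.0353 / +3.8637)
    (3,6) via x @ 0.1863
    (4,6) via x @ 1.2216
    (5,6) via x @ 2.2569
    (5,7) via y @ 2.9751
    (6,7) via x @ 3.2922  # hit
  → r_5 = 3.2922
beam 6: φ=90°, α=60°
  direction (0.5000, 0.8660); cell (2,6); t to first gridline: x 0.3600, y 0.8891 (then +2.0000 / +1.1547)
    (3,6) via x @ 0.3600
    (3,7) via y @ 0.8891
    (3,8) via y @ 2.0438
    (4,8) via x @ 2.3600
    (4,9) via y @ 3.1985  # hit
  → r_6 = 3.1985
beam 7: φ=135°, α=105°
  direction (-0.2588, 0.9659); cell (2,6); t to first gridline: x 3.1682, y 0.7972 (then +3.8637 / +1.0353)
    (2,7) via y @ 0.7972
    (2,8) via y @ 1.8324
    (2,9) via y @ 2.8677  # hit
  → r_7 = 2.8677

ranges = [1.8842, 3.6400, 4.3792, 3.6719, 3.2922, 3.1985, 2.8677]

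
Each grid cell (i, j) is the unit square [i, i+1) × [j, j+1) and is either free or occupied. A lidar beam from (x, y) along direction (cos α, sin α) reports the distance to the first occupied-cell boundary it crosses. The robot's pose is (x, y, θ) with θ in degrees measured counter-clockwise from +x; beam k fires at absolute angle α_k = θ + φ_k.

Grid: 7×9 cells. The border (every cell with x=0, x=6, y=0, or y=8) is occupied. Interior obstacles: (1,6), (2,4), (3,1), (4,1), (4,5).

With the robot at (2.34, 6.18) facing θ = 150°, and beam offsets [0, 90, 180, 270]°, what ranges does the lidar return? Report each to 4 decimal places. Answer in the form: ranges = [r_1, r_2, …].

beam 1: φ=0°, α=150°
  d=(-0.8660,0.5000)  start (2,6)  tX=0.3926 tY=1.6400  stride 1/|dx|=1.1547 1/|dy|=2.0000
    cross x-line → (1,6), t=0.3926 (wall)
  → r_1 = 0.3926
beam 2: φ=90°, α=240°
  d=(-0.5000,-0.8660)  start (2,6)  tX=0.6800 tY=0.2078  stride 1/|dx|=2.0000 1/|dy|=1.1547
    cross y-line → (2,5), t=0.2078
    cross x-line → (1,5), t=0.6800
    cross y-line → (1,4), t=1.3625
    cross y-line → (1,3), t=2.5172
    cross x-line → (0,3), t=2.6800 (wall)
  → r_2 = 2.6800
beam 3: φ=180°, α=330°
  d=(0.8660,-0.5000)  start (2,6)  tX=0.7621 tY=0.3600  stride 1/|dx|=1.1547 1/|dy|=2.0000
    cross y-line → (2,5), t=0.3600
    cross x-line → (3,5), t=0.7621
    cross x-line → (4,5), t=1.9168 (wall)
  → r_3 = 1.9168
beam 4: φ=270°, α=60°
  d=(0.5000,0.8660)  start (2,6)  tX=1.3200 tY=0.9469  stride 1/|dx|=2.0000 1/|dy|=1.1547
    cross y-line → (2,7), t=0.9469
    cross x-line → (3,7), t=1.3200
    cross y-line → (3,8), t=2.1016 (wall)
  → r_4 = 2.1016

ranges = [0.3926, 2.6800, 1.9168, 2.1016]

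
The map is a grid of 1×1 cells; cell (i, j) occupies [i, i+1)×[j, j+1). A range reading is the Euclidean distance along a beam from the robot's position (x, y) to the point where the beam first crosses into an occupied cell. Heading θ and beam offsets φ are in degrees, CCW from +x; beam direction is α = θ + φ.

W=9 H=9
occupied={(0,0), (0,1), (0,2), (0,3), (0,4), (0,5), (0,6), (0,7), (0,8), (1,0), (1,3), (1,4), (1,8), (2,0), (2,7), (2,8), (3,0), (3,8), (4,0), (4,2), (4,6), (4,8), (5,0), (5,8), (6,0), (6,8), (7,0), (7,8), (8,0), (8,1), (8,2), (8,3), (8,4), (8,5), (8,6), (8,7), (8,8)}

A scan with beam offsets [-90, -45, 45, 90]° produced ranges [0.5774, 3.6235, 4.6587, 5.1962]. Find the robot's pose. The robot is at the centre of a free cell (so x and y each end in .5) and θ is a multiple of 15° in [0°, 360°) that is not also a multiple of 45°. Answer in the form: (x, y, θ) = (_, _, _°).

The pose lattice has 44·16 = 704 candidates. Test each by forward raycasting.
  (4.5, 1.5, 330°): beam 2 = 0.5176 ≠ 3.6235 ✗
  (2.5, 3.5, 240°): beam 2 = 0.5176 ≠ 3.6235 ✗
  (7.5, 1.5, 15°): beam 1 = 0.5176 ≠ 0.5774 ✗
  (5.5, 1.5, 210°): beam 1 = 1.0000 ≠ 0.5774 ✗
  (6.5, 1.5, 255°): beam 1 = 1.9319 ≠ 0.5774 ✗
  …
  (4.5, 5.5, 210°): r_1=0.5774, r_2=3.6235, r_3=4.6587, r_4=5.1962 — all match ✓
Only this pose fits every beam.

(x, y, θ) = (4.5, 5.5, 210°)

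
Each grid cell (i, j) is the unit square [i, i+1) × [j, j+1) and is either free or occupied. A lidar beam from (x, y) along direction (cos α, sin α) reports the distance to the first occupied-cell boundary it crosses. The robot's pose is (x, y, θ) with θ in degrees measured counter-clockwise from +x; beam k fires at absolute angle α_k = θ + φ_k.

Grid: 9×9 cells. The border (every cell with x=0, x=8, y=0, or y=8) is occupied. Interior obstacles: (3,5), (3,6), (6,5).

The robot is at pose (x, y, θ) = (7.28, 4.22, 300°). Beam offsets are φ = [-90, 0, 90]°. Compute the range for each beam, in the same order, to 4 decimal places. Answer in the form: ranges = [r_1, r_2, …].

beam 1: φ=-90°, α=210°
  dir = (cos 210°, sin 210°) = (-0.8660, -0.5000); from cell (7,4)
  next x-line at t=0.3233, next y-line at t=0.4400; Δt_x=1.1547, Δt_y=2.0000
    x: enter (6,4) at t=0.3233
    y: enter (6,3) at t=0.4400
    x: enter (5,3) at t=1.4780
    y: enter (5,2) at t=2.4400
    x: enter (4,2) at t=2.6327
    x: enter (3,2) at t=3.7874
    y: enter (3,1) at t=4.4400
    x: enter (2,1) at t=4.9421
    x: enter (1,1) at t=6.0968
    y: enter (1,0) at t=6.4400 ← occupied
  → r_1 = 6.4400
beam 2: φ=0°, α=300°
  dir = (cos 300°, sin 300°) = (0.5000, -0.8660); from cell (7,4)
  next x-line at t=1.4400, next y-line at t=0.2540; Δt_x=2.0000, Δt_y=1.1547
    y: enter (7,3) at t=0.2540
    y: enter (7,2) at t=1.4087
    x: enter (8,2) at t=1.4400 ← occupied
  → r_2 = 1.4400
beam 3: φ=90°, α=30°
  dir = (cos 30°, sin 30°) = (0.8660, 0.5000); from cell (7,4)
  next x-line at t=0.8314, next y-line at t=1.5600; Δt_x=1.1547, Δt_y=2.0000
    x: enter (8,4) at t=0.8314 ← occupied
  → r_3 = 0.8314

ranges = [6.4400, 1.4400, 0.8314]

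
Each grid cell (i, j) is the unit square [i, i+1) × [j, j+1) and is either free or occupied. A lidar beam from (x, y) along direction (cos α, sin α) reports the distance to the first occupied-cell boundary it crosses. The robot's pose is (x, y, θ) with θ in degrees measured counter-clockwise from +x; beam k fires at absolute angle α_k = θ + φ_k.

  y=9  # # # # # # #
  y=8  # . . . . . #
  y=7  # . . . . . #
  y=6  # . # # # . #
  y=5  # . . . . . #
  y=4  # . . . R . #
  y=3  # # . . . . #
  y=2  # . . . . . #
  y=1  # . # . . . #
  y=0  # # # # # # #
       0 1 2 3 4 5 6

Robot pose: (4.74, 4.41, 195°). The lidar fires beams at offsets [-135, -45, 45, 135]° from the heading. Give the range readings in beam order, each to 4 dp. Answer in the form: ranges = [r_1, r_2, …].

beam 1: φ=-135°, α=60°
  direction (0.5000, 0.8660); cell (4,4); t to first gridline: x 0.5200, y 0.6813 (then +2.0000 / +1.1547)
    (5,4) via x @ 0.5200
    (5,5) via y @ 0.6813
    (5,6) via y @ 1.8360
    (6,6) via x @ 2.5200  # hit
  → r_1 = 2.5200
beam 2: φ=-45°, α=150°
  direction (-0.8660, 0.5000); cell (4,4); t to first gridline: x 0.8545, y 1.1800 (then +1.1547 / +2.0000)
    (3,4) via x @ 0.8545
    (3,5) via y @ 1.1800
    (2,5) via x @ 2.0092
    (1,5) via x @ 3.1639
    (1,6) via y @ 3.1800
    (0,6) via x @ 4.3186  # hit
  → r_2 = 4.3186
beam 3: φ=45°, α=240°
  direction (-0.5000, -0.8660); cell (4,4); t to first gridline: x 1.4800, y 0.4734 (then +2.0000 / +1.1547)
    (4,3) via y @ 0.4734
    (3,3) via x @ 1.4800
    (3,2) via y @ 1.6281
    (3,1) via y @ 2.7828
    (2,1) via x @ 3.4800  # hit
  → r_3 = 3.4800
beam 4: φ=135°, α=330°
  direction (0.8660, -0.5000); cell (4,4); t to first gridline: x 0.3002, y 0.8200 (then +1.1547 / +2.0000)
    (5,4) via x @ 0.3002
    (5,3) via y @ 0.8200
    (6,3) via x @ 1.4549  # hit
  → r_4 = 1.4549

ranges = [2.5200, 4.3186, 3.4800, 1.4549]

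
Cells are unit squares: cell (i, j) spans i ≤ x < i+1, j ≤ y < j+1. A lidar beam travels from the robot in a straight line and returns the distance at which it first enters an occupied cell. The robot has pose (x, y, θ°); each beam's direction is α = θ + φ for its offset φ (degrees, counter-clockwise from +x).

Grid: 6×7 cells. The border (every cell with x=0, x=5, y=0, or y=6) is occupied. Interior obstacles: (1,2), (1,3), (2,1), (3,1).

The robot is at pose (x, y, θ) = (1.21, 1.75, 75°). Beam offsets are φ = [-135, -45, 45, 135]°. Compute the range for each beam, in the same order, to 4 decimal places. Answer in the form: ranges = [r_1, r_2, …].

beam 1: φ=-135°, α=300°
  direction (0.5000, -0.8660); cell (1,1); t to first gridline: x 1.5800, y 0.8660 (then +2.0000 / +1.1547)
    (1,0) via y @ 0.8660  # hit
  → r_1 = 0.8660
beam 2: φ=-45°, α=30°
  direction (0.8660, 0.5000); cell (1,1); t to first gridline: x 0.9122, y 0.5000 (then +1.1547 / +2.0000)
    (1,2) via y @ 0.5000  # hit
  → r_2 = 0.5000
beam 3: φ=45°, α=120°
  direction (-0.5000, 0.8660); cell (1,1); t to first gridline: x 0.4200, y 0.2887 (then +2.0000 / +1.1547)
    (1,2) via y @ 0.2887  # hit
  → r_3 = 0.2887
beam 4: φ=135°, α=210°
  direction (-0.8660, -0.5000); cell (1,1); t to first gridline: x 0.2425, y 1.5000 (then +1.1547 / +2.0000)
    (0,1) via x @ 0.2425  # hit
  → r_4 = 0.2425

ranges = [0.8660, 0.5000, 0.2887, 0.2425]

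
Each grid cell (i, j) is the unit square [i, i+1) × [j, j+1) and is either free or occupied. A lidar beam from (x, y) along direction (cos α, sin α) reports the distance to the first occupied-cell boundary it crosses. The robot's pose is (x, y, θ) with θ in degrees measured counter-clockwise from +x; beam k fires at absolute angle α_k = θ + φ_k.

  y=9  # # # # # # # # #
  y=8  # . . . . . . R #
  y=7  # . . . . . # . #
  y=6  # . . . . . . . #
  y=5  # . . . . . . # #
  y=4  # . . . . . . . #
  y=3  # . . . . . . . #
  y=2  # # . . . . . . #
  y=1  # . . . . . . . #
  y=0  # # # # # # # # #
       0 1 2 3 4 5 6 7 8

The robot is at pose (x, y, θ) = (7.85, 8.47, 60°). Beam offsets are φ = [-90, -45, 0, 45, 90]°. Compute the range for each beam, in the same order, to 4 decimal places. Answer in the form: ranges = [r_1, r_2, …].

beam 1: φ=-90°, α=330°
  cosα=0.8660 sinα=-0.5000 | (7,8) | tMaxX 0.1732 tMaxY 0.9400 | tΔX 1.1547 tΔY 2.0000
    t=0.1732 [x] (8,8) — stop
  → r_1 = 0.1732
beam 2: φ=-45°, α=15°
  cosα=0.9659 sinα=0.2588 | (7,8) | tMaxX 0.1553 tMaxY 2.0478 | tΔX 1.0353 tΔY 3.8637
    t=0.1553 [x] (8,8) — stop
  → r_2 = 0.1553
beam 3: φ=0°, α=60°
  cosα=0.5000 sinα=0.8660 | (7,8) | tMaxX 0.3000 tMaxY 0.6120 | tΔX 2.0000 tΔY 1.1547
    t=0.3000 [x] (8,8) — stop
  → r_3 = 0.3000
beam 4: φ=45°, α=105°
  cosα=-0.2588 sinα=0.9659 | (7,8) | tMaxX 3.2841 tMaxY 0.5487 | tΔX 3.8637 tΔY 1.0353
    t=0.5487 [y] (7,9) — stop
  → r_4 = 0.5487
beam 5: φ=90°, α=150°
  cosα=-0.8660 sinα=0.5000 | (7,8) | tMaxX 0.9815 tMaxY 1.0600 | tΔX 1.1547 tΔY 2.0000
    t=0.9815 [x] (6,8)
    t=1.0600 [y] (6,9) — stop
  → r_5 = 1.0600

ranges = [0.1732, 0.1553, 0.3000, 0.5487, 1.0600]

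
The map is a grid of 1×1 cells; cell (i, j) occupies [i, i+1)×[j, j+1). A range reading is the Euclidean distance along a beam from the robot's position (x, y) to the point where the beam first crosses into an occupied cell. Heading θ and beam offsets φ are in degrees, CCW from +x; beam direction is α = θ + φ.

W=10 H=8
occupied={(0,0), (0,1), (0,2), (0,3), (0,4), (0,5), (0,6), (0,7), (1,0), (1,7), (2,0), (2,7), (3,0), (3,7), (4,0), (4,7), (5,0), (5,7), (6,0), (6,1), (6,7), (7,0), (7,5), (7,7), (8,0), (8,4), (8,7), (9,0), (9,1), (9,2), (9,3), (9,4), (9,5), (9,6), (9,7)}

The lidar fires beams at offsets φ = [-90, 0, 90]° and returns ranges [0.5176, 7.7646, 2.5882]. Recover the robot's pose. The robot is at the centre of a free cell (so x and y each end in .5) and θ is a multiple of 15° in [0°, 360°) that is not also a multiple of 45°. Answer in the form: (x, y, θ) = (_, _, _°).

Enumerate (i+0.5, j+0.5, θ) over the 45 free cells and 16 admissible headings. For each, cast all 3 beams and compare to the given ranges.
  (8.5, 2.5, 15°): beam 1 = 1.5529 ≠ 0.5176 ✗
  (4.5, 2.5, 240°): beam 1 = 4.0415 ≠ 0.5176 ✗
  (8.5, 5.5, 300°): beam 1 = 0.5774 ≠ 0.5176 ✗
  …
  (8.5, 3.5, 165°): r_1=0.5176, r_2=7.7646, r_3=2.5882 — all match ✓
Only this pose fits every beam.

(x, y, θ) = (8.5, 3.5, 165°)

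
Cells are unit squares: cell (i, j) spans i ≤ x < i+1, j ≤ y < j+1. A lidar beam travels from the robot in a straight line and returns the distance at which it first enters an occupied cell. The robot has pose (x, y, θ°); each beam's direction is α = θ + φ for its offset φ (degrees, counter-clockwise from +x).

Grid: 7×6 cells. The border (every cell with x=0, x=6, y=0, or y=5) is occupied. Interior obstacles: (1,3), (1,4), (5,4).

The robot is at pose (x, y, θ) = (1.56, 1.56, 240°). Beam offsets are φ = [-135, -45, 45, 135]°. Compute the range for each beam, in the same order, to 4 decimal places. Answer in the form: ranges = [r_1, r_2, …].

ranges = [1.4908, 0.5798, 0.5798, 4.5966]

beam 1: φ=-135°, α=105°
  d=(-0.2588,0.9659)  start (1,1)  tX=2.1637 tY=0.4555  stride 1/|dx|=3.8637 1/|dy|=1.0353
    cross y-line → (1,2), t=0.4555
    cross y-line → (1,3), t=1.4908 (wall)
  → r_1 = 1.4908
beam 2: φ=-45°, α=195°
  d=(-0.9659,-0.2588)  start (1,1)  tX=0.5798 tY=2.1637  stride 1/|dx|=1.0353 1/|dy|=3.8637
    cross x-line → (0,1), t=0.5798 (wall)
  → r_2 = 0.5798
beam 3: φ=45°, α=285°
  d=(0.2588,-0.9659)  start (1,1)  tX=1.7000 tY=0.5798  stride 1/|dx|=3.8637 1/|dy|=1.0353
    cross y-line → (1,0), t=0.5798 (wall)
  → r_3 = 0.5798
beam 4: φ=135°, α=15°
  d=(0.9659,0.2588)  start (1,1)  tX=0.4555 tY=1.7000  stride 1/|dx|=1.0353 1/|dy|=3.8637
    cross x-line → (2,1), t=0.4555
    cross x-line → (3,1), t=1.4908
    cross y-line → (3,2), t=1.7000
    cross x-line → (4,2), t=2.5261
    cross x-line → (5,2), t=3.5614
    cross x-line → (6,2), t=4.5966 (wall)
  → r_4 = 4.5966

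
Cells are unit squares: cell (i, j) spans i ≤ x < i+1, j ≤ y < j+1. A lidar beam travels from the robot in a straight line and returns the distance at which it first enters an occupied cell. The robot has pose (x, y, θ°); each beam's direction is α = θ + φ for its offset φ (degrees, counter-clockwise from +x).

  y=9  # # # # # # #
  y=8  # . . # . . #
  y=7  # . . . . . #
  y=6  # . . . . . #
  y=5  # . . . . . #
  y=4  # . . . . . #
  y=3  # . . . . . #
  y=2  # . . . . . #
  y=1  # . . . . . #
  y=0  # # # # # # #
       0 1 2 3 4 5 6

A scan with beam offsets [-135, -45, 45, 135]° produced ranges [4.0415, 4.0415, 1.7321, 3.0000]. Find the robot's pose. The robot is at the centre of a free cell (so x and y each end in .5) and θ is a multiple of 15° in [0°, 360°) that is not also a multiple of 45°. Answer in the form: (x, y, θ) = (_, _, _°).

(x, y, θ) = (4.5, 4.5, 285°)

Candidates: 39 free-cell centres × 16 headings = 624 poses. Raycast each; keep the one whose scan matches to 4 dp.
  (2.5, 6.5, 60°): beam 1 = 5.6940 ≠ 4.0415 ✗
  (4.5, 7.5, 255°): beam 1 = 1.0000 ≠ 4.0415 ✗
  (1.5, 6.5, 165°): beam 1 = 5.0000 ≠ 4.0415 ✗
  (3.5, 5.5, 195°): beam 2 = 2.8868 ≠ 4.0415 ✗
  …
  (4.5, 4.5, 285°): r_1=4.0415, r_2=4.0415, r_3=1.7321, r_4=3.0000 — all match ✓
No second candidate reproduces the full scan.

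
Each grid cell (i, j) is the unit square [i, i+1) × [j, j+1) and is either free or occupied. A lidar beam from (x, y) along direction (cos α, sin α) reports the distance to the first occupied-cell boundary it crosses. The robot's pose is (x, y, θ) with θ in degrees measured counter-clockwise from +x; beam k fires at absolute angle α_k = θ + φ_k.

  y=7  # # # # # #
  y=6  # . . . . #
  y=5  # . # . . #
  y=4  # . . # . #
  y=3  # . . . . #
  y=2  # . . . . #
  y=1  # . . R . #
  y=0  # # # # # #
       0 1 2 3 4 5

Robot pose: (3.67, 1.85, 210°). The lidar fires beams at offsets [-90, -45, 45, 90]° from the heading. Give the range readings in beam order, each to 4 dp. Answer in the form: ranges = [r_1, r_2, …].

beam 1: φ=-90°, α=120°
  direction (-0.5000, 0.8660); cell (3,1); t to first gridline: x 1.3400, y 0.1732 (then +2.0000 / +1.1547)
    (3,2) via y @ 0.1732
    (3,3) via y @ 1.3279
    (2,3) via x @ 1.3400
    (2,4) via y @ 2.4826
    (1,4) via x @ 3.3400
    (1,5) via y @ 3.6373
    (1,6) via y @ 4.7920
    (0,6) via x @ 5.3400  # hit
  → r_1 = 5.3400
beam 2: φ=-45°, α=165°
  direction (-0.9659, 0.2588); cell (3,1); t to first gridline: x 0.6936, y 0.5796 (then +1.0353 / +3.8637)
    (3,2) via y @ 0.5796
    (2,2) via x @ 0.6936
    (1,2) via x @ 1.7289
    (0,2) via x @ 2.7642  # hit
  → r_2 = 2.7642
beam 3: φ=45°, α=255°
  direction (-0.2588, -0.9659); cell (3,1); t to first gridline: x 2.5887, y 0.8800 (then +3.8637 / +1.0353)
    (3,0) via y @ 0.8800  # hit
  → r_3 = 0.8800
beam 4: φ=90°, α=300°
  direction (0.5000, -0.8660); cell (3,1); t to first gridline: x 0.6600, y 0.9815 (then +2.0000 / +1.1547)
    (4,1) via x @ 0.6600
    (4,0) via y @ 0.9815  # hit
  → r_4 = 0.9815

ranges = [5.3400, 2.7642, 0.8800, 0.9815]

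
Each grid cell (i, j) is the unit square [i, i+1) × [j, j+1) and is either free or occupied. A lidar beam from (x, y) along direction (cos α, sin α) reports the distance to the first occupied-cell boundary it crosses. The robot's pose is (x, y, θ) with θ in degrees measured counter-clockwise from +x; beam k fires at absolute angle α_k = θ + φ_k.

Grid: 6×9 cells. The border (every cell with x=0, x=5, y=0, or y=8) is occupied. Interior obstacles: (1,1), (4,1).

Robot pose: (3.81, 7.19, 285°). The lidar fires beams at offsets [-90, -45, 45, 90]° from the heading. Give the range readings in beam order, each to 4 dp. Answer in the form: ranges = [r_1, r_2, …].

beam 1: φ=-90°, α=195°
  dir = (cos 195°, sin 195°) = (-0.9659, -0.2588); from cell (3,7)
  next x-line at t=0.8386, next y-line at t=0.7341; Δt_x=1.0353, Δt_y=3.8637
    y: enter (3,6) at t=0.7341
    x: enter (2,6) at t=0.8386
    x: enter (1,6) at t=1.8738
    x: enter (0,6) at t=2.9091 ← occupied
  → r_1 = 2.9091
beam 2: φ=-45°, α=240°
  dir = (cos 240°, sin 240°) = (-0.5000, -0.8660); from cell (3,7)
  next x-line at t=1.6200, next y-line at t=0.2194; Δt_x=2.0000, Δt_y=1.1547
    y: enter (3,6) at t=0.2194
    y: enter (3,5) at t=1.3741
    x: enter (2,5) at t=1.6200
    y: enter (2,4) at t=2.5288
    x: enter (1,4) at t=3.6200
    y: enter (1,3) at t=3.6835
    y: enter (1,2) at t=4.8382
    x: enter (0,2) at t=5.6200 ← occupied
  → r_2 = 5.6200
beam 3: φ=45°, α=330°
  dir = (cos 330°, sin 330°) = (0.8660, -0.5000); from cell (3,7)
  next x-line at t=0.2194, next y-line at t=0.3800; Δt_x=1.1547, Δt_y=2.0000
    x: enter (4,7) at t=0.2194
    y: enter (4,6) at t=0.3800
    x: enter (5,6) at t=1.3741 ← occupied
  → r_3 = 1.3741
beam 4: φ=90°, α=15°
  dir = (cos 15°, sin 15°) = (0.9659, 0.2588); from cell (3,7)
  next x-line at t=0.1967, next y-line at t=3.1296; Δt_x=1.0353, Δt_y=3.8637
    x: enter (4,7) at t=0.1967
    x: enter (5,7) at t=1.2320 ← occupied
  → r_4 = 1.2320

ranges = [2.9091, 5.6200, 1.3741, 1.2320]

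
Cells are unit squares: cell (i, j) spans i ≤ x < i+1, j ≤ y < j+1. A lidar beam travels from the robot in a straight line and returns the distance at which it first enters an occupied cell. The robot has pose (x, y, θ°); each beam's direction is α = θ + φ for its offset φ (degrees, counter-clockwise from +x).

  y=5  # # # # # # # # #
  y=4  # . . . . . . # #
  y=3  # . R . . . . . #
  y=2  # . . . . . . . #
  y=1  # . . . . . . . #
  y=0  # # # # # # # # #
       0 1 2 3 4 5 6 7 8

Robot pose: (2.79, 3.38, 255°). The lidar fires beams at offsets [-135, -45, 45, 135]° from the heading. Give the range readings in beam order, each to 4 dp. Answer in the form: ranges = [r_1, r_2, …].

ranges = [1.8706, 2.0669, 2.7482, 3.2400]

beam 1: φ=-135°, α=120°
  dir = (cos 120°, sin 120°) = (-0.5000, 0.8660); from cell (2,3)
  next x-line at t=1.5800, next y-line at t=0.7159; Δt_x=2.0000, Δt_y=1.1547
    y: enter (2,4) at t=0.7159
    x: enter (1,4) at t=1.5800
    y: enter (1,5) at t=1.8706 ← occupied
  → r_1 = 1.8706
beam 2: φ=-45°, α=210°
  dir = (cos 210°, sin 210°) = (-0.8660, -0.5000); from cell (2,3)
  next x-line at t=0.9122, next y-line at t=0.7600; Δt_x=1.1547, Δt_y=2.0000
    y: enter (2,2) at t=0.7600
    x: enter (1,2) at t=0.9122
    x: enter (0,2) at t=2.0669 ← occupied
  → r_2 = 2.0669
beam 3: φ=45°, α=300°
  dir = (cos 300°, sin 300°) = (0.5000, -0.8660); from cell (2,3)
  next x-line at t=0.4200, next y-line at t=0.4388; Δt_x=2.0000, Δt_y=1.1547
    x: enter (3,3) at t=0.4200
    y: enter (3,2) at t=0.4388
    y: enter (3,1) at t=1.5935
    x: enter (4,1) at t=2.4200
    y: enter (4,0) at t=2.7482 ← occupied
  → r_3 = 2.7482
beam 4: φ=135°, α=30°
  dir = (cos 30°, sin 30°) = (0.8660, 0.5000); from cell (2,3)
  next x-line at t=0.2425, next y-line at t=1.2400; Δt_x=1.1547, Δt_y=2.0000
    x: enter (3,3) at t=0.2425
    y: enter (3,4) at t=1.2400
    x: enter (4,4) at t=1.3972
    x: enter (5,4) at t=2.5519
    y: enter (5,5) at t=3.2400 ← occupied
  → r_4 = 3.2400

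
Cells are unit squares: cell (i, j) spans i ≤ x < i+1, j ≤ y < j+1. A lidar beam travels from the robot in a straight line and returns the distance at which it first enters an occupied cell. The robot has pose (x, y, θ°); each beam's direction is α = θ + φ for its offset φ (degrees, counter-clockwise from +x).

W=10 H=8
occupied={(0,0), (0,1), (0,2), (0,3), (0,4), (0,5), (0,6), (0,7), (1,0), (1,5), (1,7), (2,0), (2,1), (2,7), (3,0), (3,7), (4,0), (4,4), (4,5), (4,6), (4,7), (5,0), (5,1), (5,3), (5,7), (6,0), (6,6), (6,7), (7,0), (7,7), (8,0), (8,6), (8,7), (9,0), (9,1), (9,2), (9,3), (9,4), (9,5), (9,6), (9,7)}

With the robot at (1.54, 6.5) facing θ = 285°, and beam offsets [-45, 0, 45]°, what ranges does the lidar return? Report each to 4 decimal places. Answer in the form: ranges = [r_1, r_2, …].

beam 1: φ=-45°, α=240°
  dir = (cos 240°, sin 240°) = (-0.5000, -0.8660); from cell (1,6)
  next x-line at t=1.0800, next y-line at t=0.5774; Δt_x=2.0000, Δt_y=1.1547
    y: enter (1,5) at t=0.5774 ← occupied
  → r_1 = 0.5774
beam 2: φ=0°, α=285°
  dir = (cos 285°, sin 285°) = (0.2588, -0.9659); from cell (1,6)
  next x-line at t=1.7773, next y-line at t=0.5176; Δt_x=3.8637, Δt_y=1.0353
    y: enter (1,5) at t=0.5176 ← occupied
  → r_2 = 0.5176
beam 3: φ=45°, α=330°
  dir = (cos 330°, sin 330°) = (0.8660, -0.5000); from cell (1,6)
  next x-line at t=0.5312, next y-line at t=1.0000; Δt_x=1.1547, Δt_y=2.0000
    x: enter (2,6) at t=0.5312
    y: enter (2,5) at t=1.0000
    x: enter (3,5) at t=1.6859
    x: enter (4,5) at t=2.8406 ← occupied
  → r_3 = 2.8406

ranges = [0.5774, 0.5176, 2.8406]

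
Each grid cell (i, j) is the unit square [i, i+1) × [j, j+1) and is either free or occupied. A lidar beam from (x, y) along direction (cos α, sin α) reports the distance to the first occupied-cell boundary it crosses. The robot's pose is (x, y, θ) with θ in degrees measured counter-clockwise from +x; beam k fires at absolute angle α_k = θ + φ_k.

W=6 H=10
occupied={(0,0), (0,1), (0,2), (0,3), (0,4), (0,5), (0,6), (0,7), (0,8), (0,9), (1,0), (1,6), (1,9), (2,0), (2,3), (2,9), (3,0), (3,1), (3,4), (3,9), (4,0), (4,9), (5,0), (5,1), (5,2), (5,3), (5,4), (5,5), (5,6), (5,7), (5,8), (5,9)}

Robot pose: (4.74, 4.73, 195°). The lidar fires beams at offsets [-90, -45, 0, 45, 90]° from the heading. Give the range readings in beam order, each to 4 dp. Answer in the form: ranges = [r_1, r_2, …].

ranges = [4.4206, 3.1639, 0.7661, 3.1523, 1.0046]

beam 1: φ=-90°, α=105°
  direction (-0.2588, 0.9659); cell (4,4); t to first gridline: x 2.8591, y 0.2795 (then +3.8637 / +1.0353)
    (4,5) via y @ 0.2795
    (4,6) via y @ 1.3148
    (4,7) via y @ 2.3501
    (3,7) via x @ 2.8591
    (3,8) via y @ 3.3854
    (3,9) via y @ 4.4206  # hit
  → r_1 = 4.4206
beam 2: φ=-45°, α=150°
  direction (-0.8660, 0.5000); cell (4,4); t to first gridline: x 0.8545, y 0.5400 (then +1.1547 / +2.0000)
    (4,5) via y @ 0.5400
    (3,5) via x @ 0.8545
    (2,5) via x @ 2.0092
    (2,6) via y @ 2.5400
    (1,6) via x @ 3.1639  # hit
  → r_2 = 3.1639
beam 3: φ=0°, α=195°
  direction (-0.9659, -0.2588); cell (4,4); t to first gridline: x 0.7661, y 2.8205 (then +1.0353 / +3.8637)
    (3,4) via x @ 0.7661  # hit
  → r_3 = 0.7661
beam 4: φ=45°, α=240°
  direction (-0.5000, -0.8660); cell (4,4); t to first gridline: x 1.4800, y 0.8429 (then +2.0000 / +1.1547)
    (4,3) via y @ 0.8429
    (3,3) via x @ 1.4800
    (3,2) via y @ 1.9976
    (3,1) via y @ 3.1523  # hit
  → r_4 = 3.1523
beam 5: φ=90°, α=285°
  direction (0.2588, -0.9659); cell (4,4); t to first gridline: x 1.0046, y 0.7558 (then +3.8637 / +1.0353)
    (4,3) via y @ 0.7558
    (5,3) via x @ 1.0046  # hit
  → r_5 = 1.0046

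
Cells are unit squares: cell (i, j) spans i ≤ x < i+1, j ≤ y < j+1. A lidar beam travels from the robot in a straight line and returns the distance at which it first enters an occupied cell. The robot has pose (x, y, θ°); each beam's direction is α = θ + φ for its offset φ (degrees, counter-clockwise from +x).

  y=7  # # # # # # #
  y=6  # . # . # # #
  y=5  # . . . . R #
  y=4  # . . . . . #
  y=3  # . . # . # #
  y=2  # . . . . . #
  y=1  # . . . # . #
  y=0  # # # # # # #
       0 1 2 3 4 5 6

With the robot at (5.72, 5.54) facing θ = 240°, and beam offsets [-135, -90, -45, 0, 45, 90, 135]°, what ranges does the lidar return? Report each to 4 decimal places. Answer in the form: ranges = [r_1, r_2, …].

beam 1: φ=-135°, α=105°
  direction (-0.2588, 0.9659); cell (5,5); t to first gridline: x 2.7819, y 0.4762 (then +3.8637 / +1.0353)
    (5,6) via y @ 0.4762  # hit
  → r_1 = 0.4762
beam 2: φ=-90°, α=150°
  direction (-0.8660, 0.5000); cell (5,5); t to first gridline: x 0.8314, y 0.9200 (then +1.1547 / +2.0000)
    (4,5) via x @ 0.8314
    (4,6) via y @ 0.9200  # hit
  → r_2 = 0.9200
beam 3: φ=-45°, α=195°
  direction (-0.9659, -0.2588); cell (5,5); t to first gridline: x 0.7454, y 2.0864 (then +1.0353 / +3.8637)
    (4,5) via x @ 0.7454
    (3,5) via x @ 1.7807
    (3,4) via y @ 2.0864
    (2,4) via x @ 2.8160
    (1,4) via x @ 3.8512
    (0,4) via x @ 4.8865  # hit
  → r_3 = 4.8865
beam 4: φ=0°, α=240°
  direction (-0.5000, -0.8660); cell (5,5); t to first gridline: x 1.4400, y 0.6235 (then +2.0000 / +1.1547)
    (5,4) via y @ 0.6235
    (4,4) via x @ 1.4400
    (4,3) via y @ 1.7782
    (4,2) via y @ 2.9329
    (3,2) via x @ 3.4400
    (3,1) via y @ 4.0876
    (3,0) via y @ 5.2423  # hit
  → r_4 = 5.2423
beam 5: φ=45°, α=285°
  direction (0.2588, -0.9659); cell (5,5); t to first gridline: x 1.0818, y 0.5590 (then +3.8637 / +1.0353)
    (5,4) via y @ 0.5590
    (6,4) via x @ 1.0818  # hit
  → r_5 = 1.0818
beam 6: φ=90°, α=330°
  direction (0.8660, -0.5000); cell (5,5); t to first gridline: x 0.3233, y 1.0800 (then +1.1547 / +2.0000)
    (6,5) via x @ 0.3233  # hit
  → r_6 = 0.3233
beam 7: φ=135°, α=15°
  direction (0.9659, 0.2588); cell (5,5); t to first gridline: x 0.2899, y 1.7773 (then +1.0353 / +3.8637)
    (6,5) via x @ 0.2899  # hit
  → r_7 = 0.2899

ranges = [0.4762, 0.9200, 4.8865, 5.2423, 1.0818, 0.3233, 0.2899]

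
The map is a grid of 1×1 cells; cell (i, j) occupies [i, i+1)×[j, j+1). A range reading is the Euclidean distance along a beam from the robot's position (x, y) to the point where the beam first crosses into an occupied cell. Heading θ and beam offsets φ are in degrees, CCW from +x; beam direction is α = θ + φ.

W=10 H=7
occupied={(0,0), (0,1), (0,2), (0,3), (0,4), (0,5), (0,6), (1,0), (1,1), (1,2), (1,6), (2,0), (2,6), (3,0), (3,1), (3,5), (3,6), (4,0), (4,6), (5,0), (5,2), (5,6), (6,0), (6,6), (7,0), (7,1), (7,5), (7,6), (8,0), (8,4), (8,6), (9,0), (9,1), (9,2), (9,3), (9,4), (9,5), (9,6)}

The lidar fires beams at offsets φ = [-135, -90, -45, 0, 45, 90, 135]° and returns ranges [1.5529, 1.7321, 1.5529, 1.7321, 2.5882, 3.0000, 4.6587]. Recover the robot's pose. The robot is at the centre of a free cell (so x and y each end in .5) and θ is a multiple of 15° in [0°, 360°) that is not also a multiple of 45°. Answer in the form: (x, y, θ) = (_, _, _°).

(x, y, θ) = (2.5, 4.5, 240°)

Candidates: 32 free-cell centres × 16 headings = 512 poses. Raycast each; keep the one whose scan matches to 4 dp.
  (1.5, 3.5, 75°): beam 1 = 0.5774 ≠ 1.5529 ✗
  (4.5, 2.5, 15°): beam 1 = 1.0000 ≠ 1.5529 ✗
  (8.5, 3.5, 30°): beam 1 = 1.9319 ≠ 1.5529 ✗
  (7.5, 4.5, 300°): beam 1 = 3.6235 ≠ 1.5529 ✗
  (3.5, 4.5, 105°): beam 1 = 5.0000 ≠ 1.5529 ✗
  …
  (2.5, 4.5, 240°): r_1=1.5529, r_2=1.7321, r_3=1.5529, r_4=1.7321, r_5=2.5882, r_6=3.0000, r_7=4.6587 — all match ✓
Unique over the lattice → pose = (2.5, 4.5, 240°).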